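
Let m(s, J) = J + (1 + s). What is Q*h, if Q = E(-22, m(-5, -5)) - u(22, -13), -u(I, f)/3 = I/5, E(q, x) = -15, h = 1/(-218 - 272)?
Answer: 9/2450 ≈ 0.0036735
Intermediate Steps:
m(s, J) = 1 + J + s
h = -1/490 (h = 1/(-490) = -1/490 ≈ -0.0020408)
u(I, f) = -3*I/5
Q = -9/5 (Q = -15 - (-3)*22/5 = -15 - 1*(-66/5) = -15 + 66/5 = -9/5 ≈ -1.8000)
Q*h = -9/5*(-1/490) = 9/2450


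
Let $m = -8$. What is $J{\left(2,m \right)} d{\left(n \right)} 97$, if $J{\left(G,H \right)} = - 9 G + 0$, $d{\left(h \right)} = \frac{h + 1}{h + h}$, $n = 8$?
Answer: $- \frac{7857}{8} \approx -982.13$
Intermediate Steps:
$d{\left(h \right)} = \frac{1 + h}{2 h}$
$J{\left(G,H \right)} = - 9 G$
$J{\left(2,m \right)} d{\left(n \right)} 97 = \left(-9\right) 2 \frac{1 + 8}{2 \cdot 8} \cdot 97 = - 18 \cdot \frac{1}{2} \cdot \frac{1}{8} \cdot 9 \cdot 97 = \left(-18\right) \frac{9}{16} \cdot 97 = \left(- \frac{81}{8}\right) 97 = - \frac{7857}{8}$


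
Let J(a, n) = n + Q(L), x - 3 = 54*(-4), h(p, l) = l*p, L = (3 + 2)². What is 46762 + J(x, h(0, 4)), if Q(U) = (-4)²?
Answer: 46778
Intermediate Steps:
L = 25 (L = 5² = 25)
x = -213 (x = 3 + 54*(-4) = 3 - 216 = -213)
Q(U) = 16
J(a, n) = 16 + n (J(a, n) = n + 16 = 16 + n)
46762 + J(x, h(0, 4)) = 46762 + (16 + 4*0) = 46762 + (16 + 0) = 46762 + 16 = 46778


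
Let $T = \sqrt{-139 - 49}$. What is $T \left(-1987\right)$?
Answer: $- 3974 i \sqrt{47} \approx - 27244.0 i$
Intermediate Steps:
$T = 2 i \sqrt{47}$ ($T = \sqrt{-188} = 2 i \sqrt{47} \approx 13.711 i$)
$T \left(-1987\right) = 2 i \sqrt{47} \left(-1987\right) = - 3974 i \sqrt{47}$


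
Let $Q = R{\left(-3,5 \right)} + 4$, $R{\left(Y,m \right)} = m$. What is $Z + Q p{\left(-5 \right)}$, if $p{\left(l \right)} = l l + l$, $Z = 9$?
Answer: $189$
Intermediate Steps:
$p{\left(l \right)} = l + l^{2}$ ($p{\left(l \right)} = l^{2} + l = l + l^{2}$)
$Q = 9$ ($Q = 5 + 4 = 9$)
$Z + Q p{\left(-5 \right)} = 9 + 9 \left(- 5 \left(1 - 5\right)\right) = 9 + 9 \left(\left(-5\right) \left(-4\right)\right) = 9 + 9 \cdot 20 = 9 + 180 = 189$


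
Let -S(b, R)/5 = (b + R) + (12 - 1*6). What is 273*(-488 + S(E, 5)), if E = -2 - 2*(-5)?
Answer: -159159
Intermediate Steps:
E = 8 (E = -2 + 10 = 8)
S(b, R) = -30 - 5*R - 5*b (S(b, R) = -5*((b + R) + (12 - 1*6)) = -5*((R + b) + (12 - 6)) = -5*((R + b) + 6) = -5*(6 + R + b) = -30 - 5*R - 5*b)
273*(-488 + S(E, 5)) = 273*(-488 + (-30 - 5*5 - 5*8)) = 273*(-488 + (-30 - 25 - 40)) = 273*(-488 - 95) = 273*(-583) = -159159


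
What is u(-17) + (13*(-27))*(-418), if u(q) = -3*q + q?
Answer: 146752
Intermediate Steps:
u(q) = -2*q
u(-17) + (13*(-27))*(-418) = -2*(-17) + (13*(-27))*(-418) = 34 - 351*(-418) = 34 + 146718 = 146752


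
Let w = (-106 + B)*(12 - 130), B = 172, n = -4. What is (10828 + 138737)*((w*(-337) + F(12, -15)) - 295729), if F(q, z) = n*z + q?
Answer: 348321778935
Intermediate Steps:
F(q, z) = q - 4*z (F(q, z) = -4*z + q = q - 4*z)
w = -7788 (w = (-106 + 172)*(12 - 130) = 66*(-118) = -7788)
(10828 + 138737)*((w*(-337) + F(12, -15)) - 295729) = (10828 + 138737)*((-7788*(-337) + (12 - 4*(-15))) - 295729) = 149565*((2624556 + (12 + 60)) - 295729) = 149565*((2624556 + 72) - 295729) = 149565*(2624628 - 295729) = 149565*2328899 = 348321778935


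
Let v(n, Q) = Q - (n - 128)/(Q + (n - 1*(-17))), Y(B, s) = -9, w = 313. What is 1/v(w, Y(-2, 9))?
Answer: -321/3074 ≈ -0.10442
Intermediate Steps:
v(n, Q) = Q - (-128 + n)/(17 + Q + n) (v(n, Q) = Q - (-128 + n)/(Q + (n + 17)) = Q - (-128 + n)/(Q + (17 + n)) = Q - (-128 + n)/(17 + Q + n))
1/v(w, Y(-2, 9)) = 1/((128 + (-9)**2 - 1*313 + 17*(-9) - 9*313)/(17 - 9 + 313)) = 1/((128 + 81 - 313 - 153 - 2817)/321) = 1/((1/321)*(-3074)) = 1/(-3074/321) = -321/3074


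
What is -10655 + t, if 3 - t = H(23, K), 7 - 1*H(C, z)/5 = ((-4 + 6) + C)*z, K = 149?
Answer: 7938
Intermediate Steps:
H(C, z) = 35 - 5*z*(2 + C) (H(C, z) = 35 - 5*((-4 + 6) + C)*z = 35 - 5*(2 + C)*z = 35 - 5*z*(2 + C))
t = 18593 (t = 3 - (35 - 10*149 - 5*23*149) = 3 - (35 - 1490 - 17135) = 3 - 1*(-18590) = 3 + 18590 = 18593)
-10655 + t = -10655 + 18593 = 7938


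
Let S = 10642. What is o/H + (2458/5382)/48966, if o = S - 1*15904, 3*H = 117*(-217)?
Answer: 17778744041/28593548802 ≈ 0.62177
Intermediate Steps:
H = -8463 (H = (117*(-217))/3 = (1/3)*(-25389) = -8463)
o = -5262 (o = 10642 - 1*15904 = 10642 - 15904 = -5262)
o/H + (2458/5382)/48966 = -5262/(-8463) + (2458/5382)/48966 = -5262*(-1/8463) + (2458*(1/5382))*(1/48966) = 1754/2821 + (1229/2691)*(1/48966) = 1754/2821 + 1229/131767506 = 17778744041/28593548802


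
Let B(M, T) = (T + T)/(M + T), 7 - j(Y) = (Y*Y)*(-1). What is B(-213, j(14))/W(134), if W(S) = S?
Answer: -203/670 ≈ -0.30299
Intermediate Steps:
j(Y) = 7 + Y² (j(Y) = 7 - Y*Y*(-1) = 7 - Y²*(-1) = 7 - (-1)*Y² = 7 + Y²)
B(M, T) = 2*T/(M + T) (B(M, T) = (2*T)/(M + T) = 2*T/(M + T))
B(-213, j(14))/W(134) = (2*(7 + 14²)/(-213 + (7 + 14²)))/134 = (2*(7 + 196)/(-213 + (7 + 196)))*(1/134) = (2*203/(-213 + 203))*(1/134) = (2*203/(-10))*(1/134) = (2*203*(-⅒))*(1/134) = -203/5*1/134 = -203/670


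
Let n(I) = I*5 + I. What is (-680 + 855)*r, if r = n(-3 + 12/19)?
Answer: -47250/19 ≈ -2486.8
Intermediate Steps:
n(I) = 6*I (n(I) = 5*I + I = 6*I)
r = -270/19 (r = 6*(-3 + 12/19) = 6*(-45/19) = -270/19 ≈ -14.211)
(-680 + 855)*r = (-680 + 855)*(-270/19) = 175*(-270/19) = -47250/19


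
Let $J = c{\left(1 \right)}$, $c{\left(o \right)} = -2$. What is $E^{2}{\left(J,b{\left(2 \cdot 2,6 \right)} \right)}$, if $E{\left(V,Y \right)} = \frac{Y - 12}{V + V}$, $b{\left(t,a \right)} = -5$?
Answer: $\frac{289}{16} \approx 18.063$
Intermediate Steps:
$J = -2$
$E{\left(V,Y \right)} = \frac{-12 + Y}{2 V}$
$E^{2}{\left(J,b{\left(2 \cdot 2,6 \right)} \right)} = \left(\frac{-12 - 5}{2 \left(-2\right)}\right)^{2} = \left(\frac{1}{2} \left(- \frac{1}{2}\right) \left(-17\right)\right)^{2} = \left(\frac{17}{4}\right)^{2} = \frac{289}{16}$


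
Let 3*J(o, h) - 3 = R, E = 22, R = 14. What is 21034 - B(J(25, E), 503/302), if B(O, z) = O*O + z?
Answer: 57078607/2718 ≈ 21000.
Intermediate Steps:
J(o, h) = 17/3 (J(o, h) = 1 + (⅓)*14 = 1 + 14/3 = 17/3)
B(O, z) = z + O² (B(O, z) = O² + z = z + O²)
21034 - B(J(25, E), 503/302) = 21034 - (503/302 + (17/3)²) = 21034 - (503*(1/302) + 289/9) = 21034 - (503/302 + 289/9) = 21034 - 1*91805/2718 = 21034 - 91805/2718 = 57078607/2718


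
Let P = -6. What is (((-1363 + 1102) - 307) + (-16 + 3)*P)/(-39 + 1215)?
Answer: -5/12 ≈ -0.41667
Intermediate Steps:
(((-1363 + 1102) - 307) + (-16 + 3)*P)/(-39 + 1215) = (((-1363 + 1102) - 307) + (-16 + 3)*(-6))/(-39 + 1215) = ((-261 - 307) - 13*(-6))/1176 = (-568 + 78)*(1/1176) = -490*1/1176 = -5/12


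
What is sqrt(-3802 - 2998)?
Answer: 20*I*sqrt(17) ≈ 82.462*I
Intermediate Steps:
sqrt(-3802 - 2998) = sqrt(-6800) = 20*I*sqrt(17)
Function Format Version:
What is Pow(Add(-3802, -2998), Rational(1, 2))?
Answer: Mul(20, I, Pow(17, Rational(1, 2))) ≈ Mul(82.462, I)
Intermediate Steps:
Pow(Add(-3802, -2998), Rational(1, 2)) = Pow(-6800, Rational(1, 2)) = Mul(20, I, Pow(17, Rational(1, 2)))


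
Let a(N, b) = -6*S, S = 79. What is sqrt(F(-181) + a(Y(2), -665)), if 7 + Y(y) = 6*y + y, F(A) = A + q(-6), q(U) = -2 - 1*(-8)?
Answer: I*sqrt(649) ≈ 25.475*I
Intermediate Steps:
q(U) = 6 (q(U) = -2 + 8 = 6)
F(A) = 6 + A (F(A) = A + 6 = 6 + A)
Y(y) = -7 + 7*y (Y(y) = -7 + (6*y + y) = -7 + 7*y)
a(N, b) = -474 (a(N, b) = -6*79 = -474)
sqrt(F(-181) + a(Y(2), -665)) = sqrt((6 - 181) - 474) = sqrt(-175 - 474) = sqrt(-649) = I*sqrt(649)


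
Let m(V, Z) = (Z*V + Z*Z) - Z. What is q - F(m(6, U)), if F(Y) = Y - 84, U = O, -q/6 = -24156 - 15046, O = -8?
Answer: 235272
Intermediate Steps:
q = 235212 (q = -6*(-24156 - 15046) = -6*(-39202) = 235212)
U = -8
m(V, Z) = Z² - Z + V*Z (m(V, Z) = (V*Z + Z²) - Z = (Z² + V*Z) - Z = Z² - Z + V*Z)
F(Y) = -84 + Y
q - F(m(6, U)) = 235212 - (-84 - 8*(-1 + 6 - 8)) = 235212 - (-84 - 8*(-3)) = 235212 - (-84 + 24) = 235212 - 1*(-60) = 235212 + 60 = 235272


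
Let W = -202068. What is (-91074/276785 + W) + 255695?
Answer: 14843058121/276785 ≈ 53627.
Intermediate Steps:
(-91074/276785 + W) + 255695 = (-91074/276785 - 202068) + 255695 = -55929482454/276785 + 255695 = 14843058121/276785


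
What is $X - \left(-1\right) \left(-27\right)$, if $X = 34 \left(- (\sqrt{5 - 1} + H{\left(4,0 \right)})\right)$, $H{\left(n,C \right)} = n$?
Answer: $-231$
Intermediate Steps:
$X = -204$ ($X = 34 \left(- (\sqrt{5 - 1} + 4)\right) = 34 \left(- (\sqrt{4} + 4)\right) = 34 \left(- (2 + 4)\right) = 34 \left(\left(-1\right) 6\right) = 34 \left(-6\right) = -204$)
$X - \left(-1\right) \left(-27\right) = -204 - \left(-1\right) \left(-27\right) = -204 - 27 = -231$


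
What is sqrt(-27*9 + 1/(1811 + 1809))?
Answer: I*sqrt(796091395)/1810 ≈ 15.588*I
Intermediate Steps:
sqrt(-27*9 + 1/(1811 + 1809)) = sqrt(-243 + 1/3620) = sqrt(-879659/3620) = I*sqrt(796091395)/1810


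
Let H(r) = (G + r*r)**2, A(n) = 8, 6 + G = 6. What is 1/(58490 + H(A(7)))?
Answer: 1/62586 ≈ 1.5978e-5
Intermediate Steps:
G = 0 (G = -6 + 6 = 0)
H(r) = r**4 (H(r) = (0 + r*r)**2 = (0 + r**2)**2 = (r**2)**2 = r**4)
1/(58490 + H(A(7))) = 1/(58490 + 8**4) = 1/(58490 + 4096) = 1/62586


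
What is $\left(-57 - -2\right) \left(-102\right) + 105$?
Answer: $5715$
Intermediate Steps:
$\left(-57 - -2\right) \left(-102\right) + 105 = \left(-57 + 2\right) \left(-102\right) + 105 = \left(-55\right) \left(-102\right) + 105 = 5610 + 105 = 5715$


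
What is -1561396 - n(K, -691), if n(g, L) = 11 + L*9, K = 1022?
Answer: -1555188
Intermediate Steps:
n(g, L) = 11 + 9*L
-1561396 - n(K, -691) = -1561396 - (11 + 9*(-691)) = -1561396 - (11 - 6219) = -1561396 - 1*(-6208) = -1561396 + 6208 = -1555188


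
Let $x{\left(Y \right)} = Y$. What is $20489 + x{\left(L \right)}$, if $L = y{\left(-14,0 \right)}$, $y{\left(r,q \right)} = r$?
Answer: $20475$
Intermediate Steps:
$L = -14$
$20489 + x{\left(L \right)} = 20489 - 14 = 20475$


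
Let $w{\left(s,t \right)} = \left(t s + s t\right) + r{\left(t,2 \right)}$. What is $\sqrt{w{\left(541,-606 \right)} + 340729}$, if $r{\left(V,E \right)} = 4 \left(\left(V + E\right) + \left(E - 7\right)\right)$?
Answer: $i \sqrt{317399} \approx 563.38 i$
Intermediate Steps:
$r{\left(V,E \right)} = -28 + 4 V + 8 E$ ($r{\left(V,E \right)} = 4 \left(\left(E + V\right) + \left(-7 + E\right)\right) = 4 \left(-7 + V + 2 E\right) = -28 + 4 V + 8 E$)
$w{\left(s,t \right)} = -12 + 4 t + 2 s t$ ($w{\left(s,t \right)} = \left(t s + s t\right) + \left(-28 + 4 t + 8 \cdot 2\right) = \left(s t + s t\right) + \left(-28 + 4 t + 16\right) = 2 s t + \left(-12 + 4 t\right) = -12 + 4 t + 2 s t$)
$\sqrt{w{\left(541,-606 \right)} + 340729} = \sqrt{\left(-12 + 4 \left(-606\right) + 2 \cdot 541 \left(-606\right)\right) + 340729} = \sqrt{\left(-12 - 2424 - 655692\right) + 340729} = \sqrt{-658128 + 340729} = \sqrt{-317399} = i \sqrt{317399}$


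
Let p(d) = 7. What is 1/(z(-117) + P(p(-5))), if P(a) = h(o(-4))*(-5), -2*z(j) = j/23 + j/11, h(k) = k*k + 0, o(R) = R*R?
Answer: -253/321851 ≈ -0.00078608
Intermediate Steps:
o(R) = R**2
h(k) = k**2 (h(k) = k**2 + 0 = k**2)
z(j) = -17*j/253 (z(j) = -(j/23 + j/11)/2 = -17*j/253)
P(a) = -1280 (P(a) = ((-4)**2)**2*(-5) = 16**2*(-5) = 256*(-5) = -1280)
1/(z(-117) + P(p(-5))) = 1/(-17/253*(-117) - 1280) = 1/(1989/253 - 1280) = 1/(-321851/253) = -253/321851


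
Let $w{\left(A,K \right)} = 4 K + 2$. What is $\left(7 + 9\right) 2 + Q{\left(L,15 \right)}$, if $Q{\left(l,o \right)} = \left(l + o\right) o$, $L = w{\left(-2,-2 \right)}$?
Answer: $167$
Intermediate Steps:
$w{\left(A,K \right)} = 2 + 4 K$
$L = -6$ ($L = 2 + 4 \left(-2\right) = 2 - 8 = -6$)
$Q{\left(l,o \right)} = o \left(l + o\right)$
$\left(7 + 9\right) 2 + Q{\left(L,15 \right)} = \left(7 + 9\right) 2 + 15 \left(-6 + 15\right) = 16 \cdot 2 + 15 \cdot 9 = 32 + 135 = 167$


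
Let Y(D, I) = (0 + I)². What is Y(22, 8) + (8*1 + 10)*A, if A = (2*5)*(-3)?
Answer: -476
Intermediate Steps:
A = -30 (A = 10*(-3) = -30)
Y(D, I) = I²
Y(22, 8) + (8*1 + 10)*A = 8² + (8*1 + 10)*(-30) = 64 + (8 + 10)*(-30) = 64 + 18*(-30) = 64 - 540 = -476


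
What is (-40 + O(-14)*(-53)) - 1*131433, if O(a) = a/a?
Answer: -131526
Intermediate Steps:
O(a) = 1
(-40 + O(-14)*(-53)) - 1*131433 = (-40 + 1*(-53)) - 1*131433 = (-40 - 53) - 131433 = -93 - 131433 = -131526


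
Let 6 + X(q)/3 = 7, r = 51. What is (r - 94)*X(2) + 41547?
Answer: 41418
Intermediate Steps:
X(q) = 3 (X(q) = -18 + 3*7 = -18 + 21 = 3)
(r - 94)*X(2) + 41547 = (51 - 94)*3 + 41547 = -43*3 + 41547 = -129 + 41547 = 41418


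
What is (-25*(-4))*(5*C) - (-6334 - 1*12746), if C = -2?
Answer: 18080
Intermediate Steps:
(-25*(-4))*(5*C) - (-6334 - 1*12746) = (-25*(-4))*(5*(-2)) - (-6334 - 1*12746) = 100*(-10) - (-6334 - 12746) = -1000 - 1*(-19080) = -1000 + 19080 = 18080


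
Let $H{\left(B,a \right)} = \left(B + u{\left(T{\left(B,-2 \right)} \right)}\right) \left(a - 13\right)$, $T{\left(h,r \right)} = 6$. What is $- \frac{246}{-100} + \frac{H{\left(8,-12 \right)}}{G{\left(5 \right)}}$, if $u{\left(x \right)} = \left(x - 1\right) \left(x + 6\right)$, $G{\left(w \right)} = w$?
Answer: $- \frac{16877}{50} \approx -337.54$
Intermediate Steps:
$u{\left(x \right)} = \left(-1 + x\right) \left(6 + x\right)$
$H{\left(B,a \right)} = \left(-13 + a\right) \left(60 + B\right)$ ($H{\left(B,a \right)} = \left(B + \left(-6 + 6^{2} + 5 \cdot 6\right)\right) \left(a - 13\right) = \left(B + \left(-6 + 36 + 30\right)\right) \left(-13 + a\right) = \left(B + 60\right) \left(-13 + a\right) = \left(60 + B\right) \left(-13 + a\right) = \left(-13 + a\right) \left(60 + B\right)$)
$- \frac{246}{-100} + \frac{H{\left(8,-12 \right)}}{G{\left(5 \right)}} = - \frac{246}{-100} + \frac{-780 - 104 + 60 \left(-12\right) + 8 \left(-12\right)}{5} = \left(-246\right) \left(- \frac{1}{100}\right) + \left(-780 - 104 - 720 - 96\right) \frac{1}{5} = \frac{123}{50} - 340 = - \frac{16877}{50}$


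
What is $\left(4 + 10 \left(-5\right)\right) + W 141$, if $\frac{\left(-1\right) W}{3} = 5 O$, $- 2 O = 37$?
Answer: $\frac{78163}{2} \approx 39082.0$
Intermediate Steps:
$O = - \frac{37}{2}$ ($O = \left(- \frac{1}{2}\right) 37 = - \frac{37}{2} \approx -18.5$)
$W = \frac{555}{2}$ ($W = - 3 \cdot 5 \left(- \frac{37}{2}\right) = \left(-3\right) \left(- \frac{185}{2}\right) = \frac{555}{2} \approx 277.5$)
$\left(4 + 10 \left(-5\right)\right) + W 141 = \left(4 + 10 \left(-5\right)\right) + \frac{555}{2} \cdot 141 = \left(4 - 50\right) + \frac{78255}{2} = -46 + \frac{78255}{2} = \frac{78163}{2}$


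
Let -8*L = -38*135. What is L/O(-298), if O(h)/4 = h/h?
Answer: 2565/16 ≈ 160.31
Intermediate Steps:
O(h) = 4 (O(h) = 4*(h/h) = 4*1 = 4)
L = 2565/4 (L = -(-19)*135/4 = -⅛*(-5130) = 2565/4 ≈ 641.25)
L/O(-298) = (2565/4)/4 = (2565/4)*(¼) = 2565/16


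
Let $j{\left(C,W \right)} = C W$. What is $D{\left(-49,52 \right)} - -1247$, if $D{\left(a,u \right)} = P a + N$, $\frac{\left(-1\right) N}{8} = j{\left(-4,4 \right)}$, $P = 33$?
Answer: $-242$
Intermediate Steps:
$N = 128$ ($N = - 8 \left(\left(-4\right) 4\right) = \left(-8\right) \left(-16\right) = 128$)
$D{\left(a,u \right)} = 128 + 33 a$ ($D{\left(a,u \right)} = 33 a + 128 = 128 + 33 a$)
$D{\left(-49,52 \right)} - -1247 = \left(128 + 33 \left(-49\right)\right) - -1247 = \left(128 - 1617\right) + 1247 = -1489 + 1247 = -242$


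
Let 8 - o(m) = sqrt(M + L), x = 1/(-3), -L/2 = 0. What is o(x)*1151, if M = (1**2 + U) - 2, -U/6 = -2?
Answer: 9208 - 1151*sqrt(11) ≈ 5390.6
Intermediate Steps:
U = 12 (U = -6*(-2) = 12)
L = 0 (L = -2*0 = 0)
x = -1/3 (x = 1*(-1/3) = -1/3 ≈ -0.33333)
M = 11 (M = (1**2 + 12) - 2 = (1 + 12) - 2 = 13 - 2 = 11)
o(m) = 8 - sqrt(11) (o(m) = 8 - sqrt(11 + 0) = 8 - sqrt(11))
o(x)*1151 = (8 - sqrt(11))*1151 = 9208 - 1151*sqrt(11)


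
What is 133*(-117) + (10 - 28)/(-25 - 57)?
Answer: -637992/41 ≈ -15561.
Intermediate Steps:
133*(-117) + (10 - 28)/(-25 - 57) = -15561 - 18/(-82) = -15561 - 18*(-1/82) = -15561 + 9/41 = -637992/41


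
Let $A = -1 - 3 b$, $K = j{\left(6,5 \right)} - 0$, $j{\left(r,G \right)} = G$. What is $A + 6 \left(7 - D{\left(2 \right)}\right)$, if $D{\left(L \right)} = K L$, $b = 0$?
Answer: $-19$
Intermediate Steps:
$K = 5$ ($K = 5 - 0 = 5 + 0 = 5$)
$A = -1$ ($A = -1 - 0 = -1 + 0 = -1$)
$D{\left(L \right)} = 5 L$
$A + 6 \left(7 - D{\left(2 \right)}\right) = -1 + 6 \left(7 - 5 \cdot 2\right) = -1 + 6 \left(7 - 10\right) = -1 + 6 \left(-3\right) = -1 - 18 = -19$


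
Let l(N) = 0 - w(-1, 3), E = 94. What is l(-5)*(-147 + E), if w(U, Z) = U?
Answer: -53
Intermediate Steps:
l(N) = 1 (l(N) = 0 - 1*(-1) = 0 + 1 = 1)
l(-5)*(-147 + E) = 1*(-147 + 94) = 1*(-53) = -53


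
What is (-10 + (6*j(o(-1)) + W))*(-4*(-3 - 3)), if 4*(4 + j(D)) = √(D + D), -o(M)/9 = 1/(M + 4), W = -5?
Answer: -936 + 36*I*√6 ≈ -936.0 + 88.182*I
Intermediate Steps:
o(M) = -9/(4 + M) (o(M) = -9/(M + 4) = -9/(4 + M))
j(D) = -4 + √2*√D/4 (j(D) = -4 + √(D + D)/4 = -4 + √(2*D)/4 = -4 + (√2*√D)/4 = -4 + √2*√D/4)
(-10 + (6*j(o(-1)) + W))*(-4*(-3 - 3)) = (-10 + (6*(-4 + √2*√(-9/(4 - 1))/4) - 5))*(-4*(-3 - 3)) = (-10 + (6*(-4 + √2*√(-9/3)/4) - 5))*(-4*(-6)) = (-10 + (6*(-4 + √2*√(-9*⅓)/4) - 5))*24 = (-10 + (6*(-4 + √2*√(-3)/4) - 5))*24 = (-10 + (6*(-4 + √2*(I*√3)/4) - 5))*24 = (-10 + (6*(-4 + I*√6/4) - 5))*24 = (-10 + ((-24 + 3*I*√6/2) - 5))*24 = (-10 + (-29 + 3*I*√6/2))*24 = (-39 + 3*I*√6/2)*24 = -936 + 36*I*√6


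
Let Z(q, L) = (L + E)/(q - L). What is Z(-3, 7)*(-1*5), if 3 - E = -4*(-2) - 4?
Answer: 3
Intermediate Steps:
E = -1 (E = 3 - (-4*(-2) - 4) = 3 - (8 - 4) = 3 - 1*4 = 3 - 4 = -1)
Z(q, L) = (-1 + L)/(q - L) (Z(q, L) = (L - 1)/(q - L) = (-1 + L)/(q - L))
Z(-3, 7)*(-1*5) = ((1 - 1*7)/(7 - 1*(-3)))*(-1*5) = ((1 - 7)/(7 + 3))*(-5) = (-6/10)*(-5) = ((⅒)*(-6))*(-5) = -⅗*(-5) = 3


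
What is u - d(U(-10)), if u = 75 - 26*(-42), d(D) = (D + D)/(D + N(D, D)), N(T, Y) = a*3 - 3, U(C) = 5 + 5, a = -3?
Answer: 1177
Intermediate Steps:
U(C) = 10
N(T, Y) = -12 (N(T, Y) = -3*3 - 3 = -9 - 3 = -12)
d(D) = 2*D/(-12 + D) (d(D) = (D + D)/(D - 12) = (2*D)/(-12 + D) = 2*D/(-12 + D))
u = 1167 (u = 75 + 1092 = 1167)
u - d(U(-10)) = 1167 - 2*10/(-12 + 10) = 1167 - 2*10/(-2) = 1167 - 2*10*(-1)/2 = 1167 - 1*(-10) = 1167 + 10 = 1177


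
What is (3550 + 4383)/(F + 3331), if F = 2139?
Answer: 7933/5470 ≈ 1.4503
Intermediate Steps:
(3550 + 4383)/(F + 3331) = (3550 + 4383)/(2139 + 3331) = 7933/5470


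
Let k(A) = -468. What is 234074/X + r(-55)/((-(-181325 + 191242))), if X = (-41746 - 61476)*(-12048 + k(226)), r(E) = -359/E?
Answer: -168064739989/352330979445060 ≈ -0.00047701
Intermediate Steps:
X = 1291926552 (X = (-41746 - 61476)*(-12048 - 468) = -103222*(-12516) = 1291926552)
234074/X + r(-55)/((-(-181325 + 191242))) = 234074/1291926552 + (-359/(-55))/((-(-181325 + 191242))) = 234074*(1/1291926552) + (-359*(-1/55))/((-1*9917)) = 117037/645963276 + (359/55)/(-9917) = 117037/645963276 + (359/55)*(-1/9917) = 117037/645963276 - 359/545435 = -168064739989/352330979445060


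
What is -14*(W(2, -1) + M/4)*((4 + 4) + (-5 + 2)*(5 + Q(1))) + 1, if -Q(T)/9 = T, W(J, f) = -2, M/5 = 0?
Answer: 561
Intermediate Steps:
M = 0 (M = 5*0 = 0)
Q(T) = -9*T
-14*(W(2, -1) + M/4)*((4 + 4) + (-5 + 2)*(5 + Q(1))) + 1 = -14*(-2 + 0/4)*((4 + 4) + (-5 + 2)*(5 - 9*1)) + 1 = -14*(-2 + 0*(1/4))*(8 - 3*(5 - 9)) + 1 = -14*(-2 + 0)*(8 - 3*(-4)) + 1 = -(-28)*(8 + 12) + 1 = -(-28)*20 + 1 = -14*(-40) + 1 = 560 + 1 = 561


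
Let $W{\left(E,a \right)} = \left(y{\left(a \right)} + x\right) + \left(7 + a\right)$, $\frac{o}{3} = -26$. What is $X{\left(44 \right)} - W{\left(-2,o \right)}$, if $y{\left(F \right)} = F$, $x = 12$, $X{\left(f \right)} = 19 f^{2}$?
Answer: $36921$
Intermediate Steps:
$o = -78$ ($o = 3 \left(-26\right) = -78$)
$W{\left(E,a \right)} = 19 + 2 a$ ($W{\left(E,a \right)} = \left(a + 12\right) + \left(7 + a\right) = \left(12 + a\right) + \left(7 + a\right) = 19 + 2 a$)
$X{\left(44 \right)} - W{\left(-2,o \right)} = 19 \cdot 44^{2} - \left(19 + 2 \left(-78\right)\right) = 19 \cdot 1936 - \left(19 - 156\right) = 36784 - -137 = 36784 + 137 = 36921$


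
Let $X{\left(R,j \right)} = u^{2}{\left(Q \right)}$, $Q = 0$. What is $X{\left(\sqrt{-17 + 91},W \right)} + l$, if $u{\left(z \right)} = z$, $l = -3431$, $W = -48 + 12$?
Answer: $-3431$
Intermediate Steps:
$W = -36$
$X{\left(R,j \right)} = 0$ ($X{\left(R,j \right)} = 0^{2} = 0$)
$X{\left(\sqrt{-17 + 91},W \right)} + l = 0 - 3431 = -3431$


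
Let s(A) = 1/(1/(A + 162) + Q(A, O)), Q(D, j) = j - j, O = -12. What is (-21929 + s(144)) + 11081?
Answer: -10542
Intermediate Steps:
Q(D, j) = 0
s(A) = 162 + A (s(A) = 1/(1/(A + 162) + 0) = 1/(1/(162 + A) + 0) = 1/(1/(162 + A)) = 162 + A)
(-21929 + s(144)) + 11081 = (-21929 + (162 + 144)) + 11081 = (-21929 + 306) + 11081 = -21623 + 11081 = -10542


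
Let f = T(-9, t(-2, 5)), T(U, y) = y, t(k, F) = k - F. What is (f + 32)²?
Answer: 625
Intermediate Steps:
f = -7 (f = -2 - 1*5 = -2 - 5 = -7)
(f + 32)² = (-7 + 32)² = 25² = 625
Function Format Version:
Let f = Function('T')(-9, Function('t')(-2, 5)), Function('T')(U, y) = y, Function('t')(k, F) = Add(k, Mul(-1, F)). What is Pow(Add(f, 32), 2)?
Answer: 625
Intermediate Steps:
f = -7 (f = Add(-2, Mul(-1, 5)) = Add(-2, -5) = -7)
Pow(Add(f, 32), 2) = Pow(Add(-7, 32), 2) = Pow(25, 2) = 625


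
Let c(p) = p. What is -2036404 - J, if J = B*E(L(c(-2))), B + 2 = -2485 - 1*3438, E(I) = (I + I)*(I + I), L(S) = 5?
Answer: -1443904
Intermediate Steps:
E(I) = 4*I² (E(I) = (2*I)*(2*I) = 4*I²)
B = -5925 (B = -2 + (-2485 - 1*3438) = -2 + (-2485 - 3438) = -2 - 5923 = -5925)
J = -592500 (J = -23700*5² = -23700*25 = -5925*100 = -592500)
-2036404 - J = -2036404 - 1*(-592500) = -2036404 + 592500 = -1443904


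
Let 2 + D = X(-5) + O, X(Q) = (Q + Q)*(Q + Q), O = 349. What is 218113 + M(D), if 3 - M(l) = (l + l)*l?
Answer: -181502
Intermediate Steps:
X(Q) = 4*Q² (X(Q) = (2*Q)*(2*Q) = 4*Q²)
D = 447 (D = -2 + (4*(-5)² + 349) = -2 + (4*25 + 349) = -2 + (100 + 349) = -2 + 449 = 447)
M(l) = 3 - 2*l² (M(l) = 3 - (l + l)*l = 3 - 2*l*l = 3 - 2*l²)
218113 + M(D) = 218113 + (3 - 2*447²) = 218113 + (3 - 2*199809) = 218113 + (3 - 399618) = 218113 - 399615 = -181502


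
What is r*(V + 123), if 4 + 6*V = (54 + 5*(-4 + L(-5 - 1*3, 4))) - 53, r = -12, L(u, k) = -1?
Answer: -1420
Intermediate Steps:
V = -14/3 (V = -⅔ + ((54 + 5*(-4 - 1)) - 53)/6 = -⅔ + ((54 + 5*(-5)) - 53)/6 = -⅔ + ((54 - 25) - 53)/6 = -⅔ + (29 - 53)/6 = -⅔ + (⅙)*(-24) = -⅔ - 4 = -14/3 ≈ -4.6667)
r*(V + 123) = -12*(-14/3 + 123) = -12*355/3 = -1420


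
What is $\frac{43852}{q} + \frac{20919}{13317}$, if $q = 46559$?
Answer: $\frac{519314935}{206675401} \approx 2.5127$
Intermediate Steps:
$\frac{43852}{q} + \frac{20919}{13317} = \frac{43852}{46559} + \frac{20919}{13317} = 43852 \cdot \frac{1}{46559} + 20919 \cdot \frac{1}{13317} = \frac{43852}{46559} + \frac{6973}{4439} = \frac{519314935}{206675401}$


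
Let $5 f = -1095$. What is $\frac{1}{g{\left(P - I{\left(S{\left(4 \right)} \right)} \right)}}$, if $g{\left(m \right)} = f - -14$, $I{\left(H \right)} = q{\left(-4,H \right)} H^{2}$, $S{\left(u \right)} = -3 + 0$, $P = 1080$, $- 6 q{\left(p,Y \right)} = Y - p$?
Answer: $- \frac{1}{205} \approx -0.0048781$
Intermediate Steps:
$q{\left(p,Y \right)} = - \frac{Y}{6} + \frac{p}{6}$ ($q{\left(p,Y \right)} = - \frac{Y - p}{6} = - \frac{Y}{6} + \frac{p}{6}$)
$S{\left(u \right)} = -3$
$f = -219$ ($f = \frac{1}{5} \left(-1095\right) = -219$)
$I{\left(H \right)} = H^{2} \left(- \frac{2}{3} - \frac{H}{6}\right)$ ($I{\left(H \right)} = \left(- \frac{H}{6} + \frac{1}{6} \left(-4\right)\right) H^{2} = \left(- \frac{H}{6} - \frac{2}{3}\right) H^{2} = \left(- \frac{2}{3} - \frac{H}{6}\right) H^{2} = H^{2} \left(- \frac{2}{3} - \frac{H}{6}\right)$)
$g{\left(m \right)} = -205$ ($g{\left(m \right)} = -219 - -14 = -219 + 14 = -205$)
$\frac{1}{g{\left(P - I{\left(S{\left(4 \right)} \right)} \right)}} = \frac{1}{-205} = - \frac{1}{205}$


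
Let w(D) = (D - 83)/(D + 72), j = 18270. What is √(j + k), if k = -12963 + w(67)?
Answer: √102534323/139 ≈ 72.848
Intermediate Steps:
w(D) = (-83 + D)/(72 + D)
k = -1801873/139 (k = -12963 + (-83 + 67)/(72 + 67) = -12963 - 16/139 = -1801873/139 ≈ -12963.)
√(j + k) = √(18270 - 1801873/139) = √(737657/139) = √102534323/139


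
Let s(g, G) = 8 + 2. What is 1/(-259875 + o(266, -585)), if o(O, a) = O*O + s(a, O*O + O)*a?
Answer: -1/194969 ≈ -5.1290e-6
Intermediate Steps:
s(g, G) = 10
o(O, a) = O² + 10*a (o(O, a) = O*O + 10*a = O² + 10*a)
1/(-259875 + o(266, -585)) = 1/(-259875 + (266² + 10*(-585))) = 1/(-259875 + (70756 - 5850)) = 1/(-259875 + 64906) = 1/(-194969) = -1/194969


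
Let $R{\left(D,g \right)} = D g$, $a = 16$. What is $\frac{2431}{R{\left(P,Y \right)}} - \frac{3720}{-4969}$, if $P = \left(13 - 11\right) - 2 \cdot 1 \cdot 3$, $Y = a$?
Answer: $- \frac{11841559}{318016} \approx -37.236$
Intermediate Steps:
$Y = 16$
$P = -4$ ($P = 2 - 6 = -4$)
$\frac{2431}{R{\left(P,Y \right)}} - \frac{3720}{-4969} = \frac{2431}{\left(-4\right) 16} - \frac{3720}{-4969} = \frac{2431}{-64} - - \frac{3720}{4969} = 2431 \left(- \frac{1}{64}\right) + \frac{3720}{4969} = - \frac{2431}{64} + \frac{3720}{4969} = - \frac{11841559}{318016}$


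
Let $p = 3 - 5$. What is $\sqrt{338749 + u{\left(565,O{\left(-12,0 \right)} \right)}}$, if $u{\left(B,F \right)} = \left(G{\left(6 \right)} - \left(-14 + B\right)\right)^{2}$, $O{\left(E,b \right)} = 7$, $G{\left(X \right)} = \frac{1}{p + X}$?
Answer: $\frac{7 \sqrt{209657}}{4} \approx 801.3$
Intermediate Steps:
$p = -2$
$G{\left(X \right)} = \frac{1}{-2 + X}$
$u{\left(B,F \right)} = \left(\frac{57}{4} - B\right)^{2}$ ($u{\left(B,F \right)} = \left(\frac{1}{-2 + 6} - \left(-14 + B\right)\right)^{2} = \left(\frac{1}{4} - \left(-14 + B\right)\right)^{2} = \left(\frac{57}{4} - B\right)^{2}$)
$\sqrt{338749 + u{\left(565,O{\left(-12,0 \right)} \right)}} = \sqrt{338749 + \frac{\left(57 - 2260\right)^{2}}{16}} = \sqrt{338749 + \frac{\left(-2203\right)^{2}}{16}} = \sqrt{338749 + \frac{1}{16} \cdot 4853209} = \sqrt{338749 + \frac{4853209}{16}} = \sqrt{\frac{10273193}{16}} = \frac{7 \sqrt{209657}}{4}$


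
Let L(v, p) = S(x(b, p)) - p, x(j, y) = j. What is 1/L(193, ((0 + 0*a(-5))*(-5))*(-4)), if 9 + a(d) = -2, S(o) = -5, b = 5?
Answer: -⅕ ≈ -0.20000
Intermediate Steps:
a(d) = -11 (a(d) = -9 - 2 = -11)
L(v, p) = -5 - p
1/L(193, ((0 + 0*a(-5))*(-5))*(-4)) = 1/(-5 - (0 + 0*(-11))*(-5)*(-4)) = 1/(-5 - (0 + 0)*(-5)*(-4)) = 1/(-5 - 0*(-5)*(-4)) = 1/(-5 - 0*(-4)) = 1/(-5 - 1*0) = 1/(-5 + 0) = 1/(-5) = -⅕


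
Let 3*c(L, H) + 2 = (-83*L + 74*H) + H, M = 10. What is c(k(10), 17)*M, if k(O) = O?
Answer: 4430/3 ≈ 1476.7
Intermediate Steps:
c(L, H) = -⅔ + 25*H - 83*L/3 (c(L, H) = -⅔ + ((-83*L + 74*H) + H)/3 = -⅔ + (-83*L + 75*H)/3 = -⅔ + (25*H - 83*L/3) = -⅔ + 25*H - 83*L/3)
c(k(10), 17)*M = (-⅔ + 25*17 - 83/3*10)*10 = (-⅔ + 425 - 830/3)*10 = (443/3)*10 = 4430/3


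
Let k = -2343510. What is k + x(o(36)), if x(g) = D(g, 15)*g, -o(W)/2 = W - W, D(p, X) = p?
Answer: -2343510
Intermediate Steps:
o(W) = 0 (o(W) = -2*(W - W) = -2*0 = 0)
x(g) = g**2 (x(g) = g*g = g**2)
k + x(o(36)) = -2343510 + 0**2 = -2343510 + 0 = -2343510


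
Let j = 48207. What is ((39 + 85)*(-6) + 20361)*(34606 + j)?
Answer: 1624542621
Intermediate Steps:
((39 + 85)*(-6) + 20361)*(34606 + j) = ((39 + 85)*(-6) + 20361)*(34606 + 48207) = (124*(-6) + 20361)*82813 = (-744 + 20361)*82813 = 19617*82813 = 1624542621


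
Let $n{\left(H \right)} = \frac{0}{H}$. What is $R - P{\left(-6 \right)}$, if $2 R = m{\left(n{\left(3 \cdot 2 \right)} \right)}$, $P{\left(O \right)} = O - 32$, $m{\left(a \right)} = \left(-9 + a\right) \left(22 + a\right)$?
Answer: $-61$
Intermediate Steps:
$n{\left(H \right)} = 0$
$P{\left(O \right)} = -32 + O$
$R = -99$ ($R = \frac{-198 + 0^{2} + 13 \cdot 0}{2} = \frac{-198 + 0 + 0}{2} = \frac{1}{2} \left(-198\right) = -99$)
$R - P{\left(-6 \right)} = -99 - \left(-32 - 6\right) = -99 - -38 = -99 + 38 = -61$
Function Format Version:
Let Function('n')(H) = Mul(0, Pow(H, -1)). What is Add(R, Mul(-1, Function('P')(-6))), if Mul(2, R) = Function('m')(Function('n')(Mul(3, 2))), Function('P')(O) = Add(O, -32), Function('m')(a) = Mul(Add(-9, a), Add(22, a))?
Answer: -61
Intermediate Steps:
Function('n')(H) = 0
Function('P')(O) = Add(-32, O)
R = -99 (R = Mul(Rational(1, 2), Add(-198, Pow(0, 2), Mul(13, 0))) = Mul(Rational(1, 2), Add(-198, 0, 0)) = Mul(Rational(1, 2), -198) = -99)
Add(R, Mul(-1, Function('P')(-6))) = Add(-99, Mul(-1, Add(-32, -6))) = Add(-99, Mul(-1, -38)) = Add(-99, 38) = -61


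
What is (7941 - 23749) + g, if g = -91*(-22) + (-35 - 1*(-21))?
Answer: -13820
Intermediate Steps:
g = 1988 (g = 2002 + (-35 + 21) = 2002 - 14 = 1988)
(7941 - 23749) + g = (7941 - 23749) + 1988 = -15808 + 1988 = -13820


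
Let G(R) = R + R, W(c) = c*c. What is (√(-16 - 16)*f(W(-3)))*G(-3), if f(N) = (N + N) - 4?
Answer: -336*I*√2 ≈ -475.18*I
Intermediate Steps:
W(c) = c²
G(R) = 2*R
f(N) = -4 + 2*N (f(N) = 2*N - 4 = -4 + 2*N)
(√(-16 - 16)*f(W(-3)))*G(-3) = (√(-16 - 16)*(-4 + 2*(-3)²))*(2*(-3)) = (√(-32)*(-4 + 2*9))*(-6) = ((4*I*√2)*(-4 + 18))*(-6) = ((4*I*√2)*14)*(-6) = (56*I*√2)*(-6) = -336*I*√2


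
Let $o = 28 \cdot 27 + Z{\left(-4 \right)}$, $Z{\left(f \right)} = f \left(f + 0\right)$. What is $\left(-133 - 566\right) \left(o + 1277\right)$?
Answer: $-1432251$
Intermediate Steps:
$Z{\left(f \right)} = f^{2}$ ($Z{\left(f \right)} = f f = f^{2}$)
$o = 772$ ($o = 28 \cdot 27 + \left(-4\right)^{2} = 756 + 16 = 772$)
$\left(-133 - 566\right) \left(o + 1277\right) = \left(-133 - 566\right) \left(772 + 1277\right) = \left(-699\right) 2049 = -1432251$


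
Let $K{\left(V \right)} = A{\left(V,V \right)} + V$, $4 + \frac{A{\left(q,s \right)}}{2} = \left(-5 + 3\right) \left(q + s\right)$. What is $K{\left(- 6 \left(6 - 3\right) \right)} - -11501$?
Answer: $11619$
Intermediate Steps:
$A{\left(q,s \right)} = -8 - 4 q - 4 s$ ($A{\left(q,s \right)} = -8 + 2 \left(-5 + 3\right) \left(q + s\right) = -8 + 2 \left(- 2 \left(q + s\right)\right) = -8 + 2 \left(- 2 q - 2 s\right) = -8 - \left(4 q + 4 s\right) = -8 - 4 q - 4 s$)
$K{\left(V \right)} = -8 - 7 V$ ($K{\left(V \right)} = \left(-8 - 4 V - 4 V\right) + V = \left(-8 - 8 V\right) + V = -8 - 7 V$)
$K{\left(- 6 \left(6 - 3\right) \right)} - -11501 = \left(-8 - 7 \left(- 6 \left(6 - 3\right)\right)\right) - -11501 = \left(-8 - 7 \left(\left(-6\right) 3\right)\right) + 11501 = \left(-8 - -126\right) + 11501 = \left(-8 + 126\right) + 11501 = 118 + 11501 = 11619$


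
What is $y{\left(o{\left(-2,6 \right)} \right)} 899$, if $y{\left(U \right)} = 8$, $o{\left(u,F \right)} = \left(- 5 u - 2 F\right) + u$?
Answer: $7192$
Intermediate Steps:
$o{\left(u,F \right)} = - 4 u - 2 F$
$y{\left(o{\left(-2,6 \right)} \right)} 899 = 8 \cdot 899 = 7192$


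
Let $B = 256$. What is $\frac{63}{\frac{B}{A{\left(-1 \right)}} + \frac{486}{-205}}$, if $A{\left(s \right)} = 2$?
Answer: $\frac{12915}{25754} \approx 0.50148$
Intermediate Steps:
$\frac{63}{\frac{B}{A{\left(-1 \right)}} + \frac{486}{-205}} = \frac{63}{\frac{256}{2} + \frac{486}{-205}} = \frac{63}{256 \cdot \frac{1}{2} + 486 \left(- \frac{1}{205}\right)} = \frac{63}{128 - \frac{486}{205}} = \frac{63}{\frac{25754}{205}} = 63 \cdot \frac{205}{25754} = \frac{12915}{25754}$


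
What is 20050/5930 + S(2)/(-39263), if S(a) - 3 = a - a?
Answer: 78720536/23282959 ≈ 3.3810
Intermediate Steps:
S(a) = 3 (S(a) = 3 + (a - a) = 3 + 0 = 3)
20050/5930 + S(2)/(-39263) = 20050/5930 + 3/(-39263) = 20050*(1/5930) + 3*(-1/39263) = 2005/593 - 3/39263 = 78720536/23282959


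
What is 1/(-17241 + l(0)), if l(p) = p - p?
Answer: -1/17241 ≈ -5.8001e-5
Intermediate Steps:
l(p) = 0
1/(-17241 + l(0)) = 1/(-17241 + 0) = 1/(-17241) = -1/17241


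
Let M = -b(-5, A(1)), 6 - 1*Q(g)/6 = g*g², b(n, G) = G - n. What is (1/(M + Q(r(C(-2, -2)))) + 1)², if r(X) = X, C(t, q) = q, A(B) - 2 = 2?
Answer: 5776/5625 ≈ 1.0268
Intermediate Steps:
A(B) = 4 (A(B) = 2 + 2 = 4)
Q(g) = 36 - 6*g³ (Q(g) = 36 - 6*g*g² = 36 - 6*g³)
M = -9 (M = -(4 - 1*(-5)) = -(4 + 5) = -1*9 = -9)
(1/(M + Q(r(C(-2, -2)))) + 1)² = (1/(-9 + (36 - 6*(-2)³)) + 1)² = (1/(-9 + (36 - 6*(-8))) + 1)² = (1/(-9 + (36 + 48)) + 1)² = (1/(-9 + 84) + 1)² = (1/75 + 1)² = (76/75)² = 5776/5625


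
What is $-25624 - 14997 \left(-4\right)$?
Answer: $34364$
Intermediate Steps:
$-25624 - 14997 \left(-4\right) = -25624 - -59988 = -25624 + 59988 = 34364$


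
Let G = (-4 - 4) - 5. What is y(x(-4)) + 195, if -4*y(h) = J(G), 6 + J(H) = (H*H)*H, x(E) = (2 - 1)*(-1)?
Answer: 2983/4 ≈ 745.75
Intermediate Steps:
G = -13 (G = -8 - 5 = -13)
x(E) = -1 (x(E) = 1*(-1) = -1)
J(H) = -6 + H³ (J(H) = -6 + (H*H)*H = -6 + H²*H = -6 + H³)
y(h) = 2203/4 (y(h) = -(-6 + (-13)³)/4 = -(-6 - 2197)/4 = -¼*(-2203) = 2203/4)
y(x(-4)) + 195 = 2203/4 + 195 = 2983/4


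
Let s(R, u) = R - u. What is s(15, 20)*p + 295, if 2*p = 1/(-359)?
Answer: 211815/718 ≈ 295.01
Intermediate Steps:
p = -1/718 (p = (1/2)/(-359) = (1/2)*(-1/359) = -1/718 ≈ -0.0013928)
s(15, 20)*p + 295 = (15 - 1*20)*(-1/718) + 295 = (15 - 20)*(-1/718) + 295 = -5*(-1/718) + 295 = 5/718 + 295 = 211815/718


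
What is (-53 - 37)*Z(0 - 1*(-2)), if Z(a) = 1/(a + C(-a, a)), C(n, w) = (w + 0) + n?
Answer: -45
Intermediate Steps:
C(n, w) = n + w (C(n, w) = w + n = n + w)
Z(a) = 1/a (Z(a) = 1/(a + (-a + a)) = 1/(a + 0) = 1/a)
(-53 - 37)*Z(0 - 1*(-2)) = (-53 - 37)/(0 - 1*(-2)) = -90/(0 + 2) = -90/2 = -90*1/2 = -45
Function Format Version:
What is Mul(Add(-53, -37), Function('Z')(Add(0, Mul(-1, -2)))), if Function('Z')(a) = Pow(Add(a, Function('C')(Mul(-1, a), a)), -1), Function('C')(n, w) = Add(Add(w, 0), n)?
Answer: -45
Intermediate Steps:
Function('C')(n, w) = Add(n, w) (Function('C')(n, w) = Add(w, n) = Add(n, w))
Function('Z')(a) = Pow(a, -1) (Function('Z')(a) = Pow(Add(a, Add(Mul(-1, a), a)), -1) = Pow(Add(a, 0), -1) = Pow(a, -1))
Mul(Add(-53, -37), Function('Z')(Add(0, Mul(-1, -2)))) = Mul(Add(-53, -37), Pow(Add(0, Mul(-1, -2)), -1)) = Mul(-90, Pow(Add(0, 2), -1)) = Mul(-90, Pow(2, -1)) = Mul(-90, Rational(1, 2)) = -45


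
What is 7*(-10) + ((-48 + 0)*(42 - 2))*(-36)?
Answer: 69050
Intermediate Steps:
7*(-10) + ((-48 + 0)*(42 - 2))*(-36) = -70 - 48*40*(-36) = -70 - 1920*(-36) = -70 + 69120 = 69050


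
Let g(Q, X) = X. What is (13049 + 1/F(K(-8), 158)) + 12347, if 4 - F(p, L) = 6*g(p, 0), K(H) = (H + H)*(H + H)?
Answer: 101585/4 ≈ 25396.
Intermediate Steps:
K(H) = 4*H² (K(H) = (2*H)*(2*H) = 4*H²)
F(p, L) = 4 (F(p, L) = 4 - 6*0 = 4 - 1*0 = 4 + 0 = 4)
(13049 + 1/F(K(-8), 158)) + 12347 = (13049 + 1/4) + 12347 = (13049 + ¼) + 12347 = 52197/4 + 12347 = 101585/4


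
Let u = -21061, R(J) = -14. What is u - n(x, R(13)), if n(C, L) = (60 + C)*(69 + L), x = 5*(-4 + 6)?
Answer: -24911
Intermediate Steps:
x = 10 (x = 5*2 = 10)
u - n(x, R(13)) = -21061 - (4140 + 60*(-14) + 69*10 + 10*(-14)) = -21061 - (4140 - 840 + 690 - 140) = -21061 - 1*3850 = -21061 - 3850 = -24911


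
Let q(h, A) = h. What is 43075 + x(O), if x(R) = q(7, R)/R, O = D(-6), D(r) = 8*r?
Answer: 2067593/48 ≈ 43075.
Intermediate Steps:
O = -48 (O = 8*(-6) = -48)
x(R) = 7/R
43075 + x(O) = 43075 + 7/(-48) = 43075 + 7*(-1/48) = 43075 - 7/48 = 2067593/48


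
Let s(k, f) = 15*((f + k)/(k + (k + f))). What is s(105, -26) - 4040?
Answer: -742175/184 ≈ -4033.6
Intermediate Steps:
s(k, f) = 15*(f + k)/(f + 2*k) (s(k, f) = 15*((f + k)/(k + (f + k))) = 15*((f + k)/(f + 2*k)) = 15*(f + k)/(f + 2*k))
s(105, -26) - 4040 = 15*(-26 + 105)/(-26 + 2*105) - 4040 = 15*79/(-26 + 210) - 4040 = 15*79/184 - 4040 = 15*(1/184)*79 - 4040 = 1185/184 - 4040 = -742175/184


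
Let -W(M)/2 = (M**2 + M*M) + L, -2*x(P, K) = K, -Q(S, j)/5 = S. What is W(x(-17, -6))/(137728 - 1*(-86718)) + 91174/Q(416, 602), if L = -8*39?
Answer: -5115604141/116711920 ≈ -43.831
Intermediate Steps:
Q(S, j) = -5*S
x(P, K) = -K/2
L = -312
W(M) = 624 - 4*M**2 (W(M) = -2*((M**2 + M*M) - 312) = -2*((M**2 + M**2) - 312) = -2*(2*M**2 - 312) = -2*(-312 + 2*M**2) = 624 - 4*M**2)
W(x(-17, -6))/(137728 - 1*(-86718)) + 91174/Q(416, 602) = (624 - 4*(-1/2*(-6))**2)/(137728 - 1*(-86718)) + 91174/((-5*416)) = (624 - 4*3**2)/(137728 + 86718) + 91174/(-2080) = (624 - 4*9)/224446 + 91174*(-1/2080) = (624 - 36)*(1/224446) - 45587/1040 = 588*(1/224446) - 45587/1040 = 294/112223 - 45587/1040 = -5115604141/116711920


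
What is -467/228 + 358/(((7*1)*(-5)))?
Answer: -97969/7980 ≈ -12.277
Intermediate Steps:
-467/228 + 358/(((7*1)*(-5))) = -467*1/228 + 358/((7*(-5))) = -467/228 + 358/(-35) = -467/228 + 358*(-1/35) = -467/228 - 358/35 = -97969/7980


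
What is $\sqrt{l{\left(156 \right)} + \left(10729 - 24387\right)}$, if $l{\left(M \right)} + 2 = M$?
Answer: $8 i \sqrt{211} \approx 116.21 i$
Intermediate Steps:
$l{\left(M \right)} = -2 + M$
$\sqrt{l{\left(156 \right)} + \left(10729 - 24387\right)} = \sqrt{\left(-2 + 156\right) + \left(10729 - 24387\right)} = \sqrt{154 - 13658} = \sqrt{-13504} = 8 i \sqrt{211}$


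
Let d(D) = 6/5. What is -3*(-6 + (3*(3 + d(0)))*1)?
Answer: -99/5 ≈ -19.800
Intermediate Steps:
d(D) = 6/5 (d(D) = 6*(1/5) = 6/5)
-3*(-6 + (3*(3 + d(0)))*1) = -3*(-6 + (3*(3 + 6/5))*1) = -3*(-6 + (3*(21/5))*1) = -3*(-6 + (63/5)*1) = -3*(-6 + 63/5) = -3*33/5 = -99/5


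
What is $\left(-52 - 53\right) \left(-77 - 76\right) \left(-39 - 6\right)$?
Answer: $-722925$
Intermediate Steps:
$\left(-52 - 53\right) \left(-77 - 76\right) \left(-39 - 6\right) = \left(-105\right) \left(-153\right) \left(-45\right) = 16065 \left(-45\right) = -722925$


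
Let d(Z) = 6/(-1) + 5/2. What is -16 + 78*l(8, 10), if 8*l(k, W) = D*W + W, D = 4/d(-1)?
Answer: -419/14 ≈ -29.929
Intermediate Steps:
d(Z) = -7/2 (d(Z) = 6*(-1) + 5*(½) = -6 + 5/2 = -7/2)
D = -8/7 (D = 4/(-7/2) = 4*(-2/7) = -8/7 ≈ -1.1429)
l(k, W) = -W/56 (l(k, W) = (-8*W/7 + W)/8 = (-W/7)/8 = -W/56)
-16 + 78*l(8, 10) = -16 + 78*(-1/56*10) = -16 + 78*(-5/28) = -16 - 195/14 = -419/14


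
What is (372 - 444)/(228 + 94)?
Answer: -36/161 ≈ -0.22360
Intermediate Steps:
(372 - 444)/(228 + 94) = -72/322 = -72*1/322 = -36/161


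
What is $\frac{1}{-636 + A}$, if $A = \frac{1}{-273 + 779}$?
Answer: $- \frac{506}{321815} \approx -0.0015723$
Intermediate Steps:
$A = \frac{1}{506} \approx 0.0019763$
$\frac{1}{-636 + A} = \frac{1}{-636 + \frac{1}{506}} = \frac{1}{- \frac{321815}{506}} = - \frac{506}{321815}$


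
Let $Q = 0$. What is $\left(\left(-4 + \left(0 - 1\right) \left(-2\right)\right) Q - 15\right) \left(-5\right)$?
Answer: $75$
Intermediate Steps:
$\left(\left(-4 + \left(0 - 1\right) \left(-2\right)\right) Q - 15\right) \left(-5\right) = \left(\left(-4 + \left(0 - 1\right) \left(-2\right)\right) 0 - 15\right) \left(-5\right) = \left(\left(-4 - -2\right) 0 - 15\right) \left(-5\right) = \left(\left(-4 + 2\right) 0 - 15\right) \left(-5\right) = \left(\left(-2\right) 0 - 15\right) \left(-5\right) = \left(0 - 15\right) \left(-5\right) = \left(-15\right) \left(-5\right) = 75$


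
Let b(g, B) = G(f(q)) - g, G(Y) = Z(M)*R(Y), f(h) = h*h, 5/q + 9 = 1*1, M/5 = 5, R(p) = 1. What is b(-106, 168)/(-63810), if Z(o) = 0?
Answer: -53/31905 ≈ -0.0016612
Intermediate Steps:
M = 25 (M = 5*5 = 25)
q = -5/8 (q = 5/(-9 + 1*1) = 5/(-9 + 1) = 5/(-8) = 5*(-1/8) = -5/8 ≈ -0.62500)
f(h) = h**2
G(Y) = 0 (G(Y) = 0*1 = 0)
b(g, B) = -g (b(g, B) = 0 - g = -g)
b(-106, 168)/(-63810) = -1*(-106)/(-63810) = 106*(-1/63810) = -53/31905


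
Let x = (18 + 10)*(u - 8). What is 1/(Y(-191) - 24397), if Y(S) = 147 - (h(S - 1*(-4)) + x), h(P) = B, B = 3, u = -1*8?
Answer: -1/23805 ≈ -4.2008e-5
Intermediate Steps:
u = -8
h(P) = 3
x = -448 (x = (18 + 10)*(-8 - 8) = 28*(-16) = -448)
Y(S) = 592 (Y(S) = 147 - (3 - 448) = 147 - 1*(-445) = 147 + 445 = 592)
1/(Y(-191) - 24397) = 1/(592 - 24397) = 1/(-23805) = -1/23805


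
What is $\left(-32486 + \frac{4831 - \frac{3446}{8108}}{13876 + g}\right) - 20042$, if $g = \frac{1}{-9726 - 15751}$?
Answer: $- \frac{3584800684021985}{68245972474} \approx -52528.0$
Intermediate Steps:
$g = - \frac{1}{25477}$ ($g = \frac{1}{-25477} = - \frac{1}{25477} \approx -3.9251 \cdot 10^{-5}$)
$\left(-32486 + \frac{4831 - \frac{3446}{8108}}{13876 + g}\right) - 20042 = \left(-32486 + \frac{4831 - \frac{3446}{8108}}{13876 - \frac{1}{25477}}\right) - 20042 = \left(-32486 + \frac{4831 - \frac{1723}{4054}}{\frac{353518851}{25477}}\right) - 20042 = \left(-32486 + \left(4831 - \frac{1723}{4054}\right) \frac{25477}{353518851}\right) - 20042 = \left(-32486 + \frac{19583151}{4054} \cdot \frac{25477}{353518851}\right) - 20042 = \left(-32486 + \frac{23758092287}{68245972474}\right) - 20042 = - \frac{2217014903698077}{68245972474} - 20042 = - \frac{3584800684021985}{68245972474}$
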